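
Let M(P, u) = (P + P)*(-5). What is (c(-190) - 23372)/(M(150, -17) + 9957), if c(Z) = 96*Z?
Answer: -41612/8457 ≈ -4.9204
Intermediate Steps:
M(P, u) = -10*P (M(P, u) = (2*P)*(-5) = -10*P)
(c(-190) - 23372)/(M(150, -17) + 9957) = (96*(-190) - 23372)/(-10*150 + 9957) = (-18240 - 23372)/(-1500 + 9957) = -41612/8457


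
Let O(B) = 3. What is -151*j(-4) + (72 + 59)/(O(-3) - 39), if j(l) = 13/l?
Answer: 4384/9 ≈ 487.11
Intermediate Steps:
-151*j(-4) + (72 + 59)/(O(-3) - 39) = -1963/(-4) + (72 + 59)/(3 - 39) = -1963*(-1)/4 + 131/(-36) = -151*(-13/4) + 131*(-1/36) = 1963/4 - 131/36 = 4384/9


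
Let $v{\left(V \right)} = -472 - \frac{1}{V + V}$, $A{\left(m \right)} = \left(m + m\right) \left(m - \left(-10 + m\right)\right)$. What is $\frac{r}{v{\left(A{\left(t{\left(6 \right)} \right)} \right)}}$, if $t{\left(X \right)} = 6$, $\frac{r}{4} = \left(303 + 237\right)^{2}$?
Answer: $- \frac{279936000}{113281} \approx -2471.2$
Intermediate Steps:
$r = 1166400$ ($r = 4 \left(303 + 237\right)^{2} = 4 \cdot 540^{2} = 4 \cdot 291600 = 1166400$)
$A{\left(m \right)} = 20 m$ ($A{\left(m \right)} = 2 m 10 = 20 m$)
$v{\left(V \right)} = -472 - \frac{1}{2 V}$
$\frac{r}{v{\left(A{\left(t{\left(6 \right)} \right)} \right)}} = \frac{1166400}{-472 - \frac{1}{2 \cdot 20 \cdot 6}} = \frac{1166400}{-472 - \frac{1}{2 \cdot 120}} = \frac{1166400}{-472 - \frac{1}{240}} = \frac{1166400}{- \frac{113281}{240}} = 1166400 \left(- \frac{240}{113281}\right) = - \frac{279936000}{113281}$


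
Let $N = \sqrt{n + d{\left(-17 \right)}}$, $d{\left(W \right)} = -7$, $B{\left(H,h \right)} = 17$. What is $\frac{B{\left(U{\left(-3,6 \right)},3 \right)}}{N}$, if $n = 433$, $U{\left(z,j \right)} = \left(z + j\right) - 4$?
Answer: $\frac{17 \sqrt{426}}{426} \approx 0.82365$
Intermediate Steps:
$U{\left(z,j \right)} = -4 + j + z$ ($U{\left(z,j \right)} = \left(j + z\right) - 4 = -4 + j + z$)
$N = \sqrt{426}$ ($N = \sqrt{433 - 7} = \sqrt{426} \approx 20.64$)
$\frac{B{\left(U{\left(-3,6 \right)},3 \right)}}{N} = \frac{17}{\sqrt{426}} = 17 \frac{\sqrt{426}}{426} = \frac{17 \sqrt{426}}{426}$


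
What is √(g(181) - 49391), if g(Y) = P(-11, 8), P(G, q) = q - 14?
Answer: I*√49397 ≈ 222.25*I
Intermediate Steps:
P(G, q) = -14 + q
g(Y) = -6 (g(Y) = -14 + 8 = -6)
√(g(181) - 49391) = √(-6 - 49391) = √(-49397) = I*√49397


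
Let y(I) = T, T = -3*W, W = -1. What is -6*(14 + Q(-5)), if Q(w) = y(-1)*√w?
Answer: -84 - 18*I*√5 ≈ -84.0 - 40.249*I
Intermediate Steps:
T = 3 (T = -3*(-1) = 3)
y(I) = 3
Q(w) = 3*√w
-6*(14 + Q(-5)) = -6*(14 + 3*√(-5)) = -6*(14 + 3*(I*√5)) = -6*(14 + 3*I*√5) = -84 - 18*I*√5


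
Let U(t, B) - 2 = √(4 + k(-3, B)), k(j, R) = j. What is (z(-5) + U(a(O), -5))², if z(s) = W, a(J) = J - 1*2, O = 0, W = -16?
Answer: 169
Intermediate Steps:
a(J) = -2 + J (a(J) = J - 2 = -2 + J)
U(t, B) = 3 (U(t, B) = 2 + √(4 - 3) = 2 + √1 = 2 + 1 = 3)
z(s) = -16
(z(-5) + U(a(O), -5))² = (-16 + 3)² = (-13)² = 169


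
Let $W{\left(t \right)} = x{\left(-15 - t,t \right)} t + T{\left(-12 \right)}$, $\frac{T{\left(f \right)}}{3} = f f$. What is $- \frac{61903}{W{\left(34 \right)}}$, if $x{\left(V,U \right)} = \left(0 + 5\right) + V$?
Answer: $\frac{61903}{1064} \approx 58.18$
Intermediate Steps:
$T{\left(f \right)} = 3 f^{2}$ ($T{\left(f \right)} = 3 f f = 3 f^{2}$)
$x{\left(V,U \right)} = 5 + V$
$W{\left(t \right)} = 432 + t \left(-10 - t\right)$ ($W{\left(t \right)} = \left(5 - \left(15 + t\right)\right) t + 3 \left(-12\right)^{2} = \left(-10 - t\right) t + 3 \cdot 144 = t \left(-10 - t\right) + 432 = 432 + t \left(-10 - t\right)$)
$- \frac{61903}{W{\left(34 \right)}} = - \frac{61903}{432 - 34 \left(10 + 34\right)} = - \frac{61903}{432 - 34 \cdot 44} = - \frac{61903}{432 - 1496} = - \frac{61903}{-1064} = \left(-61903\right) \left(- \frac{1}{1064}\right) = \frac{61903}{1064}$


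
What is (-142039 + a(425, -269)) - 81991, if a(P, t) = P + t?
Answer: -223874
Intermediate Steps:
(-142039 + a(425, -269)) - 81991 = (-142039 + (425 - 269)) - 81991 = (-142039 + 156) - 81991 = -141883 - 81991 = -223874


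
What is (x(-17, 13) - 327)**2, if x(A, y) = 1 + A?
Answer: 117649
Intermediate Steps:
(x(-17, 13) - 327)**2 = ((1 - 17) - 327)**2 = (-16 - 327)**2 = (-343)**2 = 117649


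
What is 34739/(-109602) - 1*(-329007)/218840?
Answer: 14228771227/11992650840 ≈ 1.1865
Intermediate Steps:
34739/(-109602) - 1*(-329007)/218840 = 34739*(-1/109602) + 329007*(1/218840) = -34739/109602 + 329007/218840 = 14228771227/11992650840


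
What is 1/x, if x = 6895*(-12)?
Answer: -1/82740 ≈ -1.2086e-5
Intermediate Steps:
x = -82740
1/x = 1/(-82740) = -1/82740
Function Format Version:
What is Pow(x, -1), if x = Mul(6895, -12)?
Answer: Rational(-1, 82740) ≈ -1.2086e-5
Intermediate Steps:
x = -82740
Pow(x, -1) = Pow(-82740, -1) = Rational(-1, 82740)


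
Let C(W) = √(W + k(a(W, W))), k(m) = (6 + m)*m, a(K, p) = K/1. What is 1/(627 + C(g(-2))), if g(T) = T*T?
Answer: 57/35735 - 2*√11/393085 ≈ 0.0015782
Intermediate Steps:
a(K, p) = K (a(K, p) = K*1 = K)
k(m) = m*(6 + m)
g(T) = T²
C(W) = √(W + W*(6 + W))
1/(627 + C(g(-2))) = 1/(627 + √((-2)²*(7 + (-2)²))) = 1/(627 + √(4*(7 + 4))) = 1/(627 + √(4*11)) = 1/(627 + √44) = 1/(627 + 2*√11)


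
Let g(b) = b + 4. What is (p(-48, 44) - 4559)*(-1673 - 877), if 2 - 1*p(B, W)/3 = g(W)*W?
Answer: 27766950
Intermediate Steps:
g(b) = 4 + b
p(B, W) = 6 - 3*W*(4 + W) (p(B, W) = 6 - 3*(4 + W)*W = 6 - 3*W*(4 + W))
(p(-48, 44) - 4559)*(-1673 - 877) = ((6 - 3*44*(4 + 44)) - 4559)*(-1673 - 877) = ((6 - 3*44*48) - 4559)*(-2550) = ((6 - 6336) - 4559)*(-2550) = (-6330 - 4559)*(-2550) = -10889*(-2550) = 27766950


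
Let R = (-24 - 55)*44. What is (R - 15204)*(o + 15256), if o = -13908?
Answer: -25180640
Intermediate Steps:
R = -3476 (R = -79*44 = -3476)
(R - 15204)*(o + 15256) = (-3476 - 15204)*(-13908 + 15256) = -18680*1348 = -25180640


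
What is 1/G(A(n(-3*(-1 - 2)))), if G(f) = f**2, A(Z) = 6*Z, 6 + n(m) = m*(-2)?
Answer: 1/20736 ≈ 4.8225e-5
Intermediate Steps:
n(m) = -6 - 2*m (n(m) = -6 + m*(-2) = -6 - 2*m)
1/G(A(n(-3*(-1 - 2)))) = 1/((6*(-6 - (-6)*(-1 - 2)))**2) = 1/((6*(-6 - (-6)*(-3)))**2) = 1/((6*(-6 - 2*9))**2) = 1/((6*(-6 - 18))**2) = 1/((6*(-24))**2) = 1/((-144)**2) = 1/20736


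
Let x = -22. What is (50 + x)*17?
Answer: 476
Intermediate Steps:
(50 + x)*17 = (50 - 22)*17 = 28*17 = 476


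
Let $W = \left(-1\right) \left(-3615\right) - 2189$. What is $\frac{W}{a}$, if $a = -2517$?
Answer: $- \frac{1426}{2517} \approx -0.56655$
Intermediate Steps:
$W = 1426$ ($W = 3615 - 2189 = 1426$)
$\frac{W}{a} = \frac{1426}{-2517} = 1426 \left(- \frac{1}{2517}\right) = - \frac{1426}{2517}$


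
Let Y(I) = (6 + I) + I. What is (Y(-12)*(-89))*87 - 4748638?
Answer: -4609264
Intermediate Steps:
Y(I) = 6 + 2*I
(Y(-12)*(-89))*87 - 4748638 = ((6 + 2*(-12))*(-89))*87 - 4748638 = ((6 - 24)*(-89))*87 - 4748638 = -18*(-89)*87 - 4748638 = 1602*87 - 4748638 = 139374 - 4748638 = -4609264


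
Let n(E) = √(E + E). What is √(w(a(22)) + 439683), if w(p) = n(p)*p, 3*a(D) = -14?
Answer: √(3957147 - 28*I*√21)/3 ≈ 663.09 - 0.01075*I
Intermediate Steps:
n(E) = √2*√E (n(E) = √(2*E) = √2*√E)
a(D) = -14/3 (a(D) = (⅓)*(-14) = -14/3)
w(p) = √2*p^(3/2) (w(p) = (√2*√p)*p = √2*p^(3/2))
√(w(a(22)) + 439683) = √(√2*(-14/3)^(3/2) + 439683) = √(√2*(-14*I*√42/9) + 439683) = √(-28*I*√21/9 + 439683) = √(439683 - 28*I*√21/9)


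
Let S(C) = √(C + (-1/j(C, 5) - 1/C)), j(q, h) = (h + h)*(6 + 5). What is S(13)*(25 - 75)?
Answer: -5*√26407810/143 ≈ -179.68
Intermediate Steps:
j(q, h) = 22*h (j(q, h) = (2*h)*11 = 22*h)
S(C) = √(-1/110 + C - 1/C) (S(C) = √(C + (-1/(22*5) - 1/C)) = √(C + (-1/110 - 1/C)) = √(-1/110 + C - 1/C))
S(13)*(25 - 75) = (√(-110 - 12100/13 + 12100*13)/110)*(25 - 75) = (√(-110 - 12100*1/13 + 157300)/110)*(-50) = (√(-110 - 12100/13 + 157300)/110)*(-50) = (√(2031370/13)/110)*(-50) = ((√26407810/13)/110)*(-50) = (√26407810/1430)*(-50) = -5*√26407810/143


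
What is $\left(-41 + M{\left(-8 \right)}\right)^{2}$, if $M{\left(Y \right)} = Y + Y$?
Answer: $3249$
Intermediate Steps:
$M{\left(Y \right)} = 2 Y$
$\left(-41 + M{\left(-8 \right)}\right)^{2} = \left(-41 + 2 \left(-8\right)\right)^{2} = \left(-41 - 16\right)^{2} = \left(-57\right)^{2} = 3249$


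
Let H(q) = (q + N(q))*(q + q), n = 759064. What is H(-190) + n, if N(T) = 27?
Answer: 821004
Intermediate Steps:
H(q) = 2*q*(27 + q) (H(q) = (q + 27)*(q + q) = (27 + q)*(2*q) = 2*q*(27 + q))
H(-190) + n = 2*(-190)*(27 - 190) + 759064 = 2*(-190)*(-163) + 759064 = 61940 + 759064 = 821004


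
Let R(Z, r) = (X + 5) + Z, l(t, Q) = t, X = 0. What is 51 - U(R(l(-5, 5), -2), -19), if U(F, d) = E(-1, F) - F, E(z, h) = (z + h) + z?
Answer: 53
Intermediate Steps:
E(z, h) = h + 2*z (E(z, h) = (h + z) + z = h + 2*z)
R(Z, r) = 5 + Z (R(Z, r) = (0 + 5) + Z = 5 + Z)
U(F, d) = -2 (U(F, d) = (F + 2*(-1)) - F = (F - 2) - F = (-2 + F) - F = -2)
51 - U(R(l(-5, 5), -2), -19) = 51 - 1*(-2) = 51 + 2 = 53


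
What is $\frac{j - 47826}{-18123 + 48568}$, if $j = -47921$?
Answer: $- \frac{95747}{30445} \approx -3.1449$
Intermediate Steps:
$\frac{j - 47826}{-18123 + 48568} = \frac{-47921 - 47826}{-18123 + 48568} = - \frac{95747}{30445}$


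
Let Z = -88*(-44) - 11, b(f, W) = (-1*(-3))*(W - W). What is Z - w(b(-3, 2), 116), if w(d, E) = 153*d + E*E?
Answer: -9595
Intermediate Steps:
b(f, W) = 0 (b(f, W) = 3*0 = 0)
Z = 3861 (Z = 3872 - 11 = 3861)
w(d, E) = E² + 153*d (w(d, E) = 153*d + E² = E² + 153*d)
Z - w(b(-3, 2), 116) = 3861 - (116² + 153*0) = 3861 - (13456 + 0) = 3861 - 1*13456 = 3861 - 13456 = -9595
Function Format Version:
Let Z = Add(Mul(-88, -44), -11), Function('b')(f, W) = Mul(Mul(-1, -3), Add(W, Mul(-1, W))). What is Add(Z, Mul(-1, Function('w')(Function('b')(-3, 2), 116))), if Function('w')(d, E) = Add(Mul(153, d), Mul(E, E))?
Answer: -9595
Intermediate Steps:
Function('b')(f, W) = 0 (Function('b')(f, W) = Mul(3, 0) = 0)
Z = 3861 (Z = Add(3872, -11) = 3861)
Function('w')(d, E) = Add(Pow(E, 2), Mul(153, d)) (Function('w')(d, E) = Add(Mul(153, d), Pow(E, 2)) = Add(Pow(E, 2), Mul(153, d)))
Add(Z, Mul(-1, Function('w')(Function('b')(-3, 2), 116))) = Add(3861, Mul(-1, Add(Pow(116, 2), Mul(153, 0)))) = Add(3861, Mul(-1, Add(13456, 0))) = Add(3861, Mul(-1, 13456)) = Add(3861, -13456) = -9595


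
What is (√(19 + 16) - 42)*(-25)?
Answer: 1050 - 25*√35 ≈ 902.10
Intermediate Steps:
(√(19 + 16) - 42)*(-25) = (√35 - 42)*(-25) = (-42 + √35)*(-25) = 1050 - 25*√35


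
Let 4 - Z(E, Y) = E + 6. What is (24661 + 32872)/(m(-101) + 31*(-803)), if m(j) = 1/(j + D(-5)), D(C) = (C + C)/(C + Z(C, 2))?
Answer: -5523168/2389729 ≈ -2.3112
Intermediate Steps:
Z(E, Y) = -2 - E (Z(E, Y) = 4 - (E + 6) = 4 - (6 + E) = 4 + (-6 - E) = -2 - E)
D(C) = -C (D(C) = (C + C)/(C + (-2 - C)) = (2*C)/(-2) = (2*C)*(-1/2) = -C)
m(j) = 1/(5 + j) (m(j) = 1/(j - 1*(-5)) = 1/(j + 5) = 1/(5 + j))
(24661 + 32872)/(m(-101) + 31*(-803)) = (24661 + 32872)/(1/(5 - 101) + 31*(-803)) = 57533/(1/(-96) - 24893) = 57533/(-1/96 - 24893) = 57533/(-2389729/96) = 57533*(-96/2389729) = -5523168/2389729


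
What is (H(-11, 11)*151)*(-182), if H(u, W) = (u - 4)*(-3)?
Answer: -1236690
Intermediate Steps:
H(u, W) = 12 - 3*u (H(u, W) = (-4 + u)*(-3) = 12 - 3*u)
(H(-11, 11)*151)*(-182) = ((12 - 3*(-11))*151)*(-182) = ((12 + 33)*151)*(-182) = (45*151)*(-182) = 6795*(-182) = -1236690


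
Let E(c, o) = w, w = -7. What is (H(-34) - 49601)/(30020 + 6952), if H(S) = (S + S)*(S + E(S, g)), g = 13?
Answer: -3601/2844 ≈ -1.2662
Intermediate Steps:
E(c, o) = -7
H(S) = 2*S*(-7 + S) (H(S) = (S + S)*(S - 7) = (2*S)*(-7 + S) = 2*S*(-7 + S))
(H(-34) - 49601)/(30020 + 6952) = (2*(-34)*(-7 - 34) - 49601)/(30020 + 6952) = (2*(-34)*(-41) - 49601)/36972 = (2788 - 49601)*(1/36972) = -46813*1/36972 = -3601/2844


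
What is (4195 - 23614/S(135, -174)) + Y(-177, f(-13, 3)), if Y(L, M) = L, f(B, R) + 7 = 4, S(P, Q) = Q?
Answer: 361373/87 ≈ 4153.7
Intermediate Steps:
f(B, R) = -3 (f(B, R) = -7 + 4 = -3)
(4195 - 23614/S(135, -174)) + Y(-177, f(-13, 3)) = (4195 - 23614/(-174)) - 177 = (4195 - 23614*(-1/174)) - 177 = (4195 + 11807/87) - 177 = 376772/87 - 177 = 361373/87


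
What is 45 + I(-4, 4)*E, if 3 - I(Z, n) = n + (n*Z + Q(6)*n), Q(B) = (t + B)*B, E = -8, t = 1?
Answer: 1269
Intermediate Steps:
Q(B) = B*(1 + B) (Q(B) = (1 + B)*B = B*(1 + B))
I(Z, n) = 3 - 43*n - Z*n (I(Z, n) = 3 - (n + (n*Z + (6*(1 + 6))*n)) = 3 - (n + (Z*n + (6*7)*n)) = 3 - (n + (Z*n + 42*n)) = 3 - (n + (42*n + Z*n)) = 3 - (43*n + Z*n) = 3 + (-43*n - Z*n) = 3 - 43*n - Z*n)
45 + I(-4, 4)*E = 45 + (3 - 43*4 - 1*(-4)*4)*(-8) = 45 + (3 - 172 + 16)*(-8) = 45 - 153*(-8) = 45 + 1224 = 1269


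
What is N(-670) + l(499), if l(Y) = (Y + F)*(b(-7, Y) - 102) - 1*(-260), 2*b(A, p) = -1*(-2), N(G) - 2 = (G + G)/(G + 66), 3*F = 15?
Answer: -7646607/151 ≈ -50640.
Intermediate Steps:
F = 5 (F = (⅓)*15 = 5)
N(G) = 2 + 2*G/(66 + G) (N(G) = 2 + (G + G)/(G + 66) = 2 + (2*G)/(66 + G) = 2 + 2*G/(66 + G))
b(A, p) = 1 (b(A, p) = (-1*(-2))/2 = (½)*2 = 1)
l(Y) = -245 - 101*Y (l(Y) = (Y + 5)*(1 - 102) - 1*(-260) = (5 + Y)*(-101) + 260 = (-505 - 101*Y) + 260 = -245 - 101*Y)
N(-670) + l(499) = 4*(33 - 670)/(66 - 670) + (-245 - 101*499) = 4*(-637)/(-604) + (-245 - 50399) = 4*(-1/604)*(-637) - 50644 = 637/151 - 50644 = -7646607/151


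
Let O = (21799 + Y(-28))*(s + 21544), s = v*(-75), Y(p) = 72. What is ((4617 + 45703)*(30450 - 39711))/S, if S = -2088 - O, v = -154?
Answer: 233006760/361900481 ≈ 0.64384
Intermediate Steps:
s = 11550 (s = -154*(-75) = 11550)
O = 723798874 (O = (21799 + 72)*(11550 + 21544) = 21871*33094 = 723798874)
S = -723800962 (S = -2088 - 1*723798874 = -2088 - 723798874 = -723800962)
((4617 + 45703)*(30450 - 39711))/S = ((4617 + 45703)*(30450 - 39711))/(-723800962) = (50320*(-9261))*(-1/723800962) = -466013520*(-1/723800962) = 233006760/361900481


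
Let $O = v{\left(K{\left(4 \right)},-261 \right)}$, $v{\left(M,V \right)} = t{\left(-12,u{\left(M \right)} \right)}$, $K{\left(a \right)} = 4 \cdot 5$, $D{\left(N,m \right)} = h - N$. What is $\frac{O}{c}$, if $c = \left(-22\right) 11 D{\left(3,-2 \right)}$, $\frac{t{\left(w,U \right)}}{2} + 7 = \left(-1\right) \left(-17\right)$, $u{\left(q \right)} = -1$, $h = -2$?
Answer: $\frac{2}{121} \approx 0.016529$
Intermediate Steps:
$D{\left(N,m \right)} = -2 - N$
$K{\left(a \right)} = 20$
$t{\left(w,U \right)} = 20$ ($t{\left(w,U \right)} = -14 + 2 \left(\left(-1\right) \left(-17\right)\right) = -14 + 2 \cdot 17 = -14 + 34 = 20$)
$v{\left(M,V \right)} = 20$
$O = 20$
$c = 1210$ ($c = \left(-22\right) 11 \left(-2 - 3\right) = - 242 \left(-2 - 3\right) = \left(-242\right) \left(-5\right) = 1210$)
$\frac{O}{c} = \frac{20}{1210} = 20 \cdot \frac{1}{1210} = \frac{2}{121}$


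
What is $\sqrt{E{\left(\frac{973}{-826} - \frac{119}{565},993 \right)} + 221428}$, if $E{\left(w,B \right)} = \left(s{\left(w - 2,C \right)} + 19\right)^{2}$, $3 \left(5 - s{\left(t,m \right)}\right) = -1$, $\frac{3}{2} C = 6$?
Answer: $\frac{\sqrt{1998181}}{3} \approx 471.19$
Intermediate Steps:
$C = 4$ ($C = \frac{2}{3} \cdot 6 = 4$)
$s{\left(t,m \right)} = \frac{16}{3}$ ($s{\left(t,m \right)} = 5 - - \frac{1}{3} = 5 + \frac{1}{3} = \frac{16}{3}$)
$E{\left(w,B \right)} = \frac{5329}{9}$ ($E{\left(w,B \right)} = \left(\frac{16}{3} + 19\right)^{2} = \left(\frac{73}{3}\right)^{2} = \frac{5329}{9}$)
$\sqrt{E{\left(\frac{973}{-826} - \frac{119}{565},993 \right)} + 221428} = \sqrt{\frac{5329}{9} + 221428} = \sqrt{\frac{1998181}{9}} = \frac{\sqrt{1998181}}{3}$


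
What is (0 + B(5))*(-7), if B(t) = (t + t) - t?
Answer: -35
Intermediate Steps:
B(t) = t (B(t) = 2*t - t = t)
(0 + B(5))*(-7) = (0 + 5)*(-7) = 5*(-7) = -35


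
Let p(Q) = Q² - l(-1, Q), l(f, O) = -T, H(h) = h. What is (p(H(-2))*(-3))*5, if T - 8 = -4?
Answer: -120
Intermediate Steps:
T = 4 (T = 8 - 4 = 4)
l(f, O) = -4 (l(f, O) = -1*4 = -4)
p(Q) = 4 + Q² (p(Q) = Q² - 1*(-4) = Q² + 4 = 4 + Q²)
(p(H(-2))*(-3))*5 = ((4 + (-2)²)*(-3))*5 = ((4 + 4)*(-3))*5 = (8*(-3))*5 = -24*5 = -120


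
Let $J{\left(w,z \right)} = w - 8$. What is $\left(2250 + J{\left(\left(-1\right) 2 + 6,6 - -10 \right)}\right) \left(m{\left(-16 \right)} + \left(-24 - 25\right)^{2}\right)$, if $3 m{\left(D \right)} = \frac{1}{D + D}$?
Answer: $\frac{258845885}{48} \approx 5.3926 \cdot 10^{6}$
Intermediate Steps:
$m{\left(D \right)} = \frac{1}{6 D}$ ($m{\left(D \right)} = \frac{1}{3 \left(D + D\right)} = \frac{1}{3 \cdot 2 D} = \frac{\frac{1}{2} \frac{1}{D}}{3} = \frac{1}{6 D}$)
$J{\left(w,z \right)} = -8 + w$
$\left(2250 + J{\left(\left(-1\right) 2 + 6,6 - -10 \right)}\right) \left(m{\left(-16 \right)} + \left(-24 - 25\right)^{2}\right) = \left(2250 + \left(-8 + \left(\left(-1\right) 2 + 6\right)\right)\right) \left(\frac{1}{6 \left(-16\right)} + \left(-24 - 25\right)^{2}\right) = \left(2250 + \left(-8 + \left(-2 + 6\right)\right)\right) \left(\frac{1}{6} \left(- \frac{1}{16}\right) + \left(-49\right)^{2}\right) = \left(2250 + \left(-8 + 4\right)\right) \left(- \frac{1}{96} + 2401\right) = \left(2250 - 4\right) \frac{230495}{96} = 2246 \cdot \frac{230495}{96} = \frac{258845885}{48}$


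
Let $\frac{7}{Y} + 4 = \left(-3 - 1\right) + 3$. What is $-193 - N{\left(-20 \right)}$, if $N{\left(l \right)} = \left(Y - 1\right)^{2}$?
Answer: $- \frac{4969}{25} \approx -198.76$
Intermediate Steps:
$Y = - \frac{7}{5}$ ($Y = \frac{7}{-4 + \left(\left(-3 - 1\right) + 3\right)} = \frac{7}{-4 + \left(-4 + 3\right)} = \frac{7}{-4 - 1} = \frac{7}{-5} = 7 \left(- \frac{1}{5}\right) = - \frac{7}{5} \approx -1.4$)
$N{\left(l \right)} = \frac{144}{25}$ ($N{\left(l \right)} = \left(- \frac{7}{5} - 1\right)^{2} = \left(- \frac{12}{5}\right)^{2} = \frac{144}{25}$)
$-193 - N{\left(-20 \right)} = -193 - \frac{144}{25} = - \frac{4969}{25}$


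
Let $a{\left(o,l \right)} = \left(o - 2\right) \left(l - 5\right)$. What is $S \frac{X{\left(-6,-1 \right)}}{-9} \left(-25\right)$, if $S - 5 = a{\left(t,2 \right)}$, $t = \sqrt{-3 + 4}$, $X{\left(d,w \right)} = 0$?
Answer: $0$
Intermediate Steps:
$t = 1$ ($t = \sqrt{1} = 1$)
$a{\left(o,l \right)} = \left(-5 + l\right) \left(-2 + o\right)$ ($a{\left(o,l \right)} = \left(o - 2\right) \left(-5 + l\right) = \left(-2 + o\right) \left(-5 + l\right) = \left(-5 + l\right) \left(-2 + o\right)$)
$S = 8$ ($S = 5 + \left(10 - 5 - 4 + 2 \cdot 1\right) = 5 + \left(10 - 5 - 4 + 2\right) = 5 + 3 = 8$)
$S \frac{X{\left(-6,-1 \right)}}{-9} \left(-25\right) = 8 \frac{0}{-9} \left(-25\right) = 8 \cdot 0 \left(- \frac{1}{9}\right) \left(-25\right) = 8 \cdot 0 \left(-25\right) = 0 \left(-25\right) = 0$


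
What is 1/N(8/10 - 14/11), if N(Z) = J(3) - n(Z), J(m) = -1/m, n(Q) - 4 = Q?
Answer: -165/637 ≈ -0.25903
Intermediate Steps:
n(Q) = 4 + Q
N(Z) = -13/3 - Z (N(Z) = -1/3 - (4 + Z) = -1*⅓ + (-4 - Z) = -⅓ + (-4 - Z) = -13/3 - Z)
1/N(8/10 - 14/11) = 1/(-13/3 - (8/10 - 14/11)) = 1/(-13/3 - (8*(⅒) - 14*1/11)) = 1/(-13/3 - (⅘ - 14/11)) = 1/(-13/3 - 1*(-26/55)) = 1/(-13/3 + 26/55) = 1/(-637/165) = -165/637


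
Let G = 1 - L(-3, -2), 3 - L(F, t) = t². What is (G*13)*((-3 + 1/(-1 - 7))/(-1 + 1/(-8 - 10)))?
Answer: 2925/38 ≈ 76.974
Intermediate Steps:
L(F, t) = 3 - t²
G = 2 (G = 1 - (3 - 1*(-2)²) = 1 - (3 - 1*4) = 1 - (3 - 4) = 1 - 1*(-1) = 1 + 1 = 2)
(G*13)*((-3 + 1/(-1 - 7))/(-1 + 1/(-8 - 10))) = (2*13)*((-3 + 1/(-1 - 7))/(-1 + 1/(-8 - 10))) = 26*((-3 + 1/(-8))/(-1 + 1/(-18))) = 26*((-3 - ⅛)/(-1 - 1/18)) = 26*(-25/(8*(-19/18))) = 26*(-25/8*(-18/19)) = 26*(225/76) = 2925/38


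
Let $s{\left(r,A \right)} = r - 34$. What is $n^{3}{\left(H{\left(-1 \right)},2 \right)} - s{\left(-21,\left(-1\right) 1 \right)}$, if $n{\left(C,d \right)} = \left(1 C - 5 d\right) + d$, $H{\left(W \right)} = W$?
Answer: $-674$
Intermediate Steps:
$n{\left(C,d \right)} = C - 4 d$ ($n{\left(C,d \right)} = \left(C - 5 d\right) + d = C - 4 d$)
$s{\left(r,A \right)} = -34 + r$
$n^{3}{\left(H{\left(-1 \right)},2 \right)} - s{\left(-21,\left(-1\right) 1 \right)} = \left(-1 - 8\right)^{3} - \left(-34 - 21\right) = \left(-1 - 8\right)^{3} - -55 = \left(-9\right)^{3} + 55 = -729 + 55 = -674$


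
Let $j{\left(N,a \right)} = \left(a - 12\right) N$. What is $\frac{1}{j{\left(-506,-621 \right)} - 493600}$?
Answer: $- \frac{1}{173302} \approx -5.7703 \cdot 10^{-6}$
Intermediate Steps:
$j{\left(N,a \right)} = N \left(-12 + a\right)$ ($j{\left(N,a \right)} = \left(-12 + a\right) N = N \left(-12 + a\right)$)
$\frac{1}{j{\left(-506,-621 \right)} - 493600} = \frac{1}{- 506 \left(-12 - 621\right) - 493600} = \frac{1}{\left(-506\right) \left(-633\right) - 493600} = \frac{1}{320298 - 493600} = \frac{1}{-173302} = - \frac{1}{173302}$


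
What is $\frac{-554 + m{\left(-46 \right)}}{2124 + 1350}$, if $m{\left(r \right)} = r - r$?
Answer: $- \frac{277}{1737} \approx -0.15947$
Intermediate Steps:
$m{\left(r \right)} = 0$
$\frac{-554 + m{\left(-46 \right)}}{2124 + 1350} = \frac{-554 + 0}{2124 + 1350} = - \frac{554}{3474} = \left(-554\right) \frac{1}{3474} = - \frac{277}{1737}$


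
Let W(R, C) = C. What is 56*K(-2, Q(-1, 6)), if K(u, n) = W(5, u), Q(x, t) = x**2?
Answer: -112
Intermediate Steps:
K(u, n) = u
56*K(-2, Q(-1, 6)) = 56*(-2) = -112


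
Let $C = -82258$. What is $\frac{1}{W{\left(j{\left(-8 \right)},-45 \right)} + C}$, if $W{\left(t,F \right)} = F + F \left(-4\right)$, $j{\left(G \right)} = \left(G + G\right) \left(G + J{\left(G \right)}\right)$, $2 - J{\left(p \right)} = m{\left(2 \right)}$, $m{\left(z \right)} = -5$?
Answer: $- \frac{1}{82123} \approx -1.2177 \cdot 10^{-5}$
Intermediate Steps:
$J{\left(p \right)} = 7$ ($J{\left(p \right)} = 2 - -5 = 2 + 5 = 7$)
$j{\left(G \right)} = 2 G \left(7 + G\right)$ ($j{\left(G \right)} = \left(G + G\right) \left(G + 7\right) = 2 G \left(7 + G\right)$)
$W{\left(t,F \right)} = - 3 F$ ($W{\left(t,F \right)} = F - 4 F = - 3 F$)
$\frac{1}{W{\left(j{\left(-8 \right)},-45 \right)} + C} = \frac{1}{\left(-3\right) \left(-45\right) - 82258} = \frac{1}{135 - 82258} = \frac{1}{-82123} = - \frac{1}{82123}$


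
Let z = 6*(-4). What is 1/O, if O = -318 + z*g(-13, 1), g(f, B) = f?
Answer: -⅙ ≈ -0.16667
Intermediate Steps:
z = -24
O = -6 (O = -318 - 24*(-13) = -318 + 312 = -6)
1/O = 1/(-6) = -⅙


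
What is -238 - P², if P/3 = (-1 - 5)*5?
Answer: -8338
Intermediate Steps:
P = -90 (P = 3*((-1 - 5)*5) = 3*(-6*5) = 3*(-30) = -90)
-238 - P² = -238 - 1*(-90)² = -238 - 1*8100 = -238 - 8100 = -8338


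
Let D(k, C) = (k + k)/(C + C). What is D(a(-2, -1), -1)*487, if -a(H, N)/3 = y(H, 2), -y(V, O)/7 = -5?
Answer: 51135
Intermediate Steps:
y(V, O) = 35 (y(V, O) = -7*(-5) = 35)
a(H, N) = -105 (a(H, N) = -3*35 = -105)
D(k, C) = k/C (D(k, C) = (2*k)/((2*C)) = (2*k)*(1/(2*C)) = k/C)
D(a(-2, -1), -1)*487 = -105/(-1)*487 = -105*(-1)*487 = 105*487 = 51135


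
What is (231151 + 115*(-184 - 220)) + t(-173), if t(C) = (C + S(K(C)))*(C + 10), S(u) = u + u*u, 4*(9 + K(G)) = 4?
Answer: 203762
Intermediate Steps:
K(G) = -8 (K(G) = -9 + (¼)*4 = -9 + 1 = -8)
S(u) = u + u²
t(C) = (10 + C)*(56 + C) (t(C) = (C - 8*(1 - 8))*(C + 10) = (C - 8*(-7))*(10 + C) = (C + 56)*(10 + C) = (56 + C)*(10 + C) = (10 + C)*(56 + C))
(231151 + 115*(-184 - 220)) + t(-173) = (231151 + 115*(-184 - 220)) + (560 + (-173)² + 66*(-173)) = (231151 + 115*(-404)) + (560 + 29929 - 11418) = (231151 - 46460) + 19071 = 184691 + 19071 = 203762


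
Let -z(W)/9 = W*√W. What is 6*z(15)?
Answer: -810*√15 ≈ -3137.1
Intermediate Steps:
z(W) = -9*W^(3/2) (z(W) = -9*W*√W = -9*W^(3/2))
6*z(15) = 6*(-135*√15) = -810*√15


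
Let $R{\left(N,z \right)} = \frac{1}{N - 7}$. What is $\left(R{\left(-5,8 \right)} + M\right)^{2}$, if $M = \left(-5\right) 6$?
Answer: $\frac{130321}{144} \approx 905.01$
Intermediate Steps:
$R{\left(N,z \right)} = \frac{1}{-7 + N}$
$M = -30$
$\left(R{\left(-5,8 \right)} + M\right)^{2} = \left(\frac{1}{-7 - 5} - 30\right)^{2} = \left(\frac{1}{-12} - 30\right)^{2} = \left(- \frac{1}{12} - 30\right)^{2} = \left(- \frac{361}{12}\right)^{2} = \frac{130321}{144}$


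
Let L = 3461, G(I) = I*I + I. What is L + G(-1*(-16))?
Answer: 3733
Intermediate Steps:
G(I) = I + I² (G(I) = I² + I = I + I²)
L + G(-1*(-16)) = 3461 + (-1*(-16))*(1 - 1*(-16)) = 3461 + 16*(1 + 16) = 3461 + 16*17 = 3461 + 272 = 3733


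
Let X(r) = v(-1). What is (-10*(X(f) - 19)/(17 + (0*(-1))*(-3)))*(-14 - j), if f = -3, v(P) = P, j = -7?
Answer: -1400/17 ≈ -82.353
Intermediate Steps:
X(r) = -1
(-10*(X(f) - 19)/(17 + (0*(-1))*(-3)))*(-14 - j) = (-10*(-1 - 19)/(17 + (0*(-1))*(-3)))*(-14 - 1*(-7)) = (-(-200)/(17 + 0*(-3)))*(-14 + 7) = -(-200)/(17 + 0)*(-7) = -(-200)/17*(-7) = -10*(-20/17)*(-7) = (200/17)*(-7) = -1400/17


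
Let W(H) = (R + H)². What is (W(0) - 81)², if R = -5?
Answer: 3136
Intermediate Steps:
W(H) = (-5 + H)²
(W(0) - 81)² = ((-5 + 0)² - 81)² = ((-5)² - 81)² = (25 - 81)² = (-56)² = 3136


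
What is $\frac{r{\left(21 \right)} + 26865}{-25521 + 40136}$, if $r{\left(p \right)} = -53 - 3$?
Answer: $\frac{26809}{14615} \approx 1.8343$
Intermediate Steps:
$r{\left(p \right)} = -56$ ($r{\left(p \right)} = -53 - 3 = -56$)
$\frac{r{\left(21 \right)} + 26865}{-25521 + 40136} = \frac{-56 + 26865}{-25521 + 40136} = \frac{26809}{14615}$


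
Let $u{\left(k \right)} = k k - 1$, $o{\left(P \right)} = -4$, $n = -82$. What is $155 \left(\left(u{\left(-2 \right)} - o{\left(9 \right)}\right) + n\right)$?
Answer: $-11625$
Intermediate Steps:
$u{\left(k \right)} = -1 + k^{2}$ ($u{\left(k \right)} = k^{2} - 1 = -1 + k^{2}$)
$155 \left(\left(u{\left(-2 \right)} - o{\left(9 \right)}\right) + n\right) = 155 \left(\left(\left(-1 + \left(-2\right)^{2}\right) - -4\right) - 82\right) = 155 \left(\left(\left(-1 + 4\right) + 4\right) - 82\right) = 155 \left(\left(3 + 4\right) - 82\right) = 155 \left(7 - 82\right) = 155 \left(-75\right) = -11625$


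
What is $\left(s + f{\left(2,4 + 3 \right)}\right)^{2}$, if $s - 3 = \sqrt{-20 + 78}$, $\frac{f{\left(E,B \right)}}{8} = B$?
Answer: $\left(59 + \sqrt{58}\right)^{2} \approx 4437.7$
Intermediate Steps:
$f{\left(E,B \right)} = 8 B$
$s = 3 + \sqrt{58}$ ($s = 3 + \sqrt{-20 + 78} = 3 + \sqrt{58} \approx 10.616$)
$\left(s + f{\left(2,4 + 3 \right)}\right)^{2} = \left(\left(3 + \sqrt{58}\right) + 8 \left(4 + 3\right)\right)^{2} = \left(\left(3 + \sqrt{58}\right) + 8 \cdot 7\right)^{2} = \left(\left(3 + \sqrt{58}\right) + 56\right)^{2} = \left(59 + \sqrt{58}\right)^{2}$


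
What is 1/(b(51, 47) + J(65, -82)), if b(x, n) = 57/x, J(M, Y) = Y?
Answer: -17/1375 ≈ -0.012364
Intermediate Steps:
1/(b(51, 47) + J(65, -82)) = 1/(57/51 - 82) = 1/(57*(1/51) - 82) = 1/(19/17 - 82) = 1/(-1375/17) = -17/1375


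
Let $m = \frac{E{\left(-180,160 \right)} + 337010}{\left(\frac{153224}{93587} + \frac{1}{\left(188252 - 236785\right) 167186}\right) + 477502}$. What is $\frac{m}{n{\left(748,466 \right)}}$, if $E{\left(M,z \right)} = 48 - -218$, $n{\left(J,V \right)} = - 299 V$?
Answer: $- \frac{428288906180521772}{84486083013539558288521} \approx -5.0693 \cdot 10^{-6}$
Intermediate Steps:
$E{\left(M,z \right)} = 266$ ($E{\left(M,z \right)} = 48 + 218 = 266$)
$m = \frac{256116765895952019656}{362601214650384370337}$ ($m = \frac{266 + 337010}{\left(\frac{153224}{93587} + \frac{1}{\left(188252 - 236785\right) 167186}\right) + 477502} = \frac{337276}{\left(153224 \cdot \frac{1}{93587} + \frac{1}{-48533} \cdot \frac{1}{167186}\right) + 477502} = \frac{337276}{\left(\frac{153224}{93587} - \frac{1}{8114038138}\right) + 477502} = \frac{337276}{\frac{1243265379563325}{759368487221006} + 477502} = \frac{337276}{\frac{362601214650384370337}{759368487221006}} = 337276 \cdot \frac{759368487221006}{362601214650384370337} = \frac{256116765895952019656}{362601214650384370337} \approx 0.70633$)
$\frac{m}{n{\left(748,466 \right)}} = \frac{256116765895952019656}{362601214650384370337 \left(\left(-299\right) 466\right)} = \frac{256116765895952019656}{362601214650384370337 \left(-139334\right)} = \frac{256116765895952019656}{362601214650384370337} \left(- \frac{1}{139334}\right) = - \frac{428288906180521772}{84486083013539558288521}$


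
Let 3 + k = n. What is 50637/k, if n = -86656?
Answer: -50637/86659 ≈ -0.58432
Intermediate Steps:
k = -86659 (k = -3 - 86656 = -86659)
50637/k = 50637/(-86659) = 50637*(-1/86659) = -50637/86659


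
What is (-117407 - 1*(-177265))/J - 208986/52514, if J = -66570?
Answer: -609127894/124852035 ≈ -4.8788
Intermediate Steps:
(-117407 - 1*(-177265))/J - 208986/52514 = (-117407 - 1*(-177265))/(-66570) - 208986/52514 = (-117407 + 177265)*(-1/66570) - 208986*1/52514 = 59858*(-1/66570) - 104493/26257 = -29929/33285 - 104493/26257 = -609127894/124852035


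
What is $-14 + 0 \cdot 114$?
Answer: $-14$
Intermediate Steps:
$-14 + 0 \cdot 114 = -14 + 0 = -14$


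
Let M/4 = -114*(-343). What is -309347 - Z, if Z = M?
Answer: -465755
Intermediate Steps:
M = 156408 (M = 4*(-114*(-343)) = 4*39102 = 156408)
Z = 156408
-309347 - Z = -309347 - 1*156408 = -309347 - 156408 = -465755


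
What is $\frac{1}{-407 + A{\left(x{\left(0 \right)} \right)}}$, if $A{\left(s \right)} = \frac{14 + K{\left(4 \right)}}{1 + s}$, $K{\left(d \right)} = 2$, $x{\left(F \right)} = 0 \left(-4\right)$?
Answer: $- \frac{1}{391} \approx -0.0025575$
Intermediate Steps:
$x{\left(F \right)} = 0$
$A{\left(s \right)} = \frac{16}{1 + s}$ ($A{\left(s \right)} = \frac{14 + 2}{1 + s} = \frac{16}{1 + s}$)
$\frac{1}{-407 + A{\left(x{\left(0 \right)} \right)}} = \frac{1}{-407 + \frac{16}{1 + 0}} = \frac{1}{-407 + \frac{16}{1}} = \frac{1}{-407 + 16 \cdot 1} = \frac{1}{-407 + 16} = \frac{1}{-391} = - \frac{1}{391}$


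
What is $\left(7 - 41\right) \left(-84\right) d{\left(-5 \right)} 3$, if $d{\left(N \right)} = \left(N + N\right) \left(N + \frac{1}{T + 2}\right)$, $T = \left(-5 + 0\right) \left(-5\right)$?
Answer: $\frac{1275680}{3} \approx 4.2523 \cdot 10^{5}$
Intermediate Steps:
$T = 25$ ($T = \left(-5\right) \left(-5\right) = 25$)
$d{\left(N \right)} = 2 N \left(\frac{1}{27} + N\right)$ ($d{\left(N \right)} = \left(N + N\right) \left(N + \frac{1}{25 + 2}\right) = 2 N \left(N + \frac{1}{27}\right) = 2 N \left(\frac{1}{27} + N\right)$)
$\left(7 - 41\right) \left(-84\right) d{\left(-5 \right)} 3 = \left(7 - 41\right) \left(-84\right) \frac{2}{27} \left(-5\right) \left(1 + 27 \left(-5\right)\right) 3 = \left(7 - 41\right) \left(-84\right) \frac{2}{27} \left(-5\right) \left(1 - 135\right) 3 = \left(-34\right) \left(-84\right) \frac{2}{27} \left(-5\right) \left(-134\right) 3 = 2856 \cdot \frac{1340}{27} \cdot 3 = 2856 \cdot \frac{1340}{9} = \frac{1275680}{3}$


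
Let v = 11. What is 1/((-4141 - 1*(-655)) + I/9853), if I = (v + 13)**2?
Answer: -9853/34346982 ≈ -0.00028687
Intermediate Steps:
I = 576 (I = (11 + 13)**2 = 24**2 = 576)
1/((-4141 - 1*(-655)) + I/9853) = 1/((-4141 - 1*(-655)) + 576/9853) = 1/((-4141 + 655) + 576*(1/9853)) = 1/(-3486 + 576/9853) = 1/(-34346982/9853) = -9853/34346982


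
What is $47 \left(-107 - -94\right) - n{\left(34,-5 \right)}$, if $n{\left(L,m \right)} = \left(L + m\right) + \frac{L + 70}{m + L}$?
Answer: $- \frac{18664}{29} \approx -643.59$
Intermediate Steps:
$n{\left(L,m \right)} = L + m + \frac{70 + L}{L + m}$ ($n{\left(L,m \right)} = \left(L + m\right) + \frac{70 + L}{L + m} = L + m + \frac{70 + L}{L + m}$)
$47 \left(-107 - -94\right) - n{\left(34,-5 \right)} = 47 \left(-107 - -94\right) - \frac{70 + 34 + 34^{2} + \left(-5\right)^{2} + 2 \cdot 34 \left(-5\right)}{34 - 5} = 47 \left(-107 + 94\right) - \frac{70 + 34 + 1156 + 25 - 340}{29} = 47 \left(-13\right) - \frac{1}{29} \cdot 945 = -611 - \frac{945}{29} = - \frac{18664}{29}$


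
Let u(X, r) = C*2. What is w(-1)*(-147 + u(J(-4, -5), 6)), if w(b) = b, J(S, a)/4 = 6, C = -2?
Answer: 151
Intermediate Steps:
J(S, a) = 24 (J(S, a) = 4*6 = 24)
u(X, r) = -4 (u(X, r) = -2*2 = -4)
w(-1)*(-147 + u(J(-4, -5), 6)) = -(-147 - 4) = -1*(-151) = 151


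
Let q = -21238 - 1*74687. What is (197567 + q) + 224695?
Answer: 326337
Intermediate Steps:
q = -95925 (q = -21238 - 74687 = -95925)
(197567 + q) + 224695 = (197567 - 95925) + 224695 = 101642 + 224695 = 326337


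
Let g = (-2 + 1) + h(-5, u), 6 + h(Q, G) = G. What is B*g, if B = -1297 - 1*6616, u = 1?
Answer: 47478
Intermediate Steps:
h(Q, G) = -6 + G
g = -6 (g = (-2 + 1) + (-6 + 1) = -1 - 5 = -6)
B = -7913 (B = -1297 - 6616 = -7913)
B*g = -7913*(-6) = 47478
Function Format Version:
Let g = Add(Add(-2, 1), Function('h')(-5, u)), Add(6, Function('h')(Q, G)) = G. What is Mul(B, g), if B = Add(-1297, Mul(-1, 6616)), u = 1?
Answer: 47478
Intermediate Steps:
Function('h')(Q, G) = Add(-6, G)
g = -6 (g = Add(Add(-2, 1), Add(-6, 1)) = Add(-1, -5) = -6)
B = -7913 (B = Add(-1297, -6616) = -7913)
Mul(B, g) = Mul(-7913, -6) = 47478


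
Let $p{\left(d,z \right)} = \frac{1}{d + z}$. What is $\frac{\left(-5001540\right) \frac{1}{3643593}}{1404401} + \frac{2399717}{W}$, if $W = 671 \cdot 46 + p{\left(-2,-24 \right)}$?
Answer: $\frac{106422413783799692002}{1368840647450391465} \approx 77.746$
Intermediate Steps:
$W = \frac{802515}{26}$ ($W = 671 \cdot 46 + \frac{1}{-2 - 24} = 30866 + \frac{1}{-26} = 30866 - \frac{1}{26} = \frac{802515}{26} \approx 30866.0$)
$\frac{\left(-5001540\right) \frac{1}{3643593}}{1404401} + \frac{2399717}{W} = \frac{\left(-5001540\right) \frac{1}{3643593}}{1404401} + \frac{2399717}{\frac{802515}{26}} = \left(-5001540\right) \frac{1}{3643593} \cdot \frac{1}{1404401} + 2399717 \cdot \frac{26}{802515} = \left(- \frac{1667180}{1214531}\right) \frac{1}{1404401} + \frac{62392642}{802515} = - \frac{1667180}{1705688550931} + \frac{62392642}{802515} = \frac{106422413783799692002}{1368840647450391465}$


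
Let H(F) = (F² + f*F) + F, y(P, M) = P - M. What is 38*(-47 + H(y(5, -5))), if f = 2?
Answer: 3154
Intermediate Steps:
H(F) = F² + 3*F (H(F) = (F² + 2*F) + F = F² + 3*F)
38*(-47 + H(y(5, -5))) = 38*(-47 + (5 - 1*(-5))*(3 + (5 - 1*(-5)))) = 38*(-47 + (5 + 5)*(3 + (5 + 5))) = 38*(-47 + 10*(3 + 10)) = 38*(-47 + 10*13) = 38*(-47 + 130) = 38*83 = 3154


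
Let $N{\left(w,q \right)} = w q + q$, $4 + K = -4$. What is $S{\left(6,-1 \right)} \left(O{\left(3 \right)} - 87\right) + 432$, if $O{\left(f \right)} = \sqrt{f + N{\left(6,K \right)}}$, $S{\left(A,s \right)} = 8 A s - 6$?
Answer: $5130 - 54 i \sqrt{53} \approx 5130.0 - 393.13 i$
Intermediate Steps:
$K = -8$ ($K = -4 - 4 = -8$)
$S{\left(A,s \right)} = -6 + 8 A s$ ($S{\left(A,s \right)} = 8 A s - 6 = -6 + 8 A s$)
$N{\left(w,q \right)} = q + q w$ ($N{\left(w,q \right)} = q w + q = q + q w$)
$O{\left(f \right)} = \sqrt{-56 + f}$ ($O{\left(f \right)} = \sqrt{f - 8 \left(1 + 6\right)} = \sqrt{f - 56} = \sqrt{-56 + f}$)
$S{\left(6,-1 \right)} \left(O{\left(3 \right)} - 87\right) + 432 = \left(-6 + 8 \cdot 6 \left(-1\right)\right) \left(\sqrt{-56 + 3} - 87\right) + 432 = \left(-6 - 48\right) \left(\sqrt{-53} - 87\right) + 432 = - 54 \left(i \sqrt{53} - 87\right) + 432 = - 54 \left(-87 + i \sqrt{53}\right) + 432 = \left(4698 - 54 i \sqrt{53}\right) + 432 = 5130 - 54 i \sqrt{53}$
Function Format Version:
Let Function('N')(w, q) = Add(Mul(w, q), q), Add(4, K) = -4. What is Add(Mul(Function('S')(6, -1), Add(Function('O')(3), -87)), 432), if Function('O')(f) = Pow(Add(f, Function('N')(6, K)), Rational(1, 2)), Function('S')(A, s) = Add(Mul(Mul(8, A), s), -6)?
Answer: Add(5130, Mul(-54, I, Pow(53, Rational(1, 2)))) ≈ Add(5130.0, Mul(-393.13, I))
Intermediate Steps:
K = -8 (K = Add(-4, -4) = -8)
Function('S')(A, s) = Add(-6, Mul(8, A, s)) (Function('S')(A, s) = Add(Mul(8, A, s), -6) = Add(-6, Mul(8, A, s)))
Function('N')(w, q) = Add(q, Mul(q, w)) (Function('N')(w, q) = Add(Mul(q, w), q) = Add(q, Mul(q, w)))
Function('O')(f) = Pow(Add(-56, f), Rational(1, 2)) (Function('O')(f) = Pow(Add(f, Mul(-8, Add(1, 6))), Rational(1, 2)) = Pow(Add(f, Mul(-8, 7)), Rational(1, 2)) = Pow(Add(f, -56), Rational(1, 2)) = Pow(Add(-56, f), Rational(1, 2)))
Add(Mul(Function('S')(6, -1), Add(Function('O')(3), -87)), 432) = Add(Mul(Add(-6, Mul(8, 6, -1)), Add(Pow(Add(-56, 3), Rational(1, 2)), -87)), 432) = Add(Mul(Add(-6, -48), Add(Pow(-53, Rational(1, 2)), -87)), 432) = Add(Mul(-54, Add(Mul(I, Pow(53, Rational(1, 2))), -87)), 432) = Add(Mul(-54, Add(-87, Mul(I, Pow(53, Rational(1, 2))))), 432) = Add(Add(4698, Mul(-54, I, Pow(53, Rational(1, 2)))), 432) = Add(5130, Mul(-54, I, Pow(53, Rational(1, 2))))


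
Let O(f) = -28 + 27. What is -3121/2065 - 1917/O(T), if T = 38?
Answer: 3955484/2065 ≈ 1915.5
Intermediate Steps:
O(f) = -1
-3121/2065 - 1917/O(T) = -3121/2065 - 1917/(-1) = -3121*1/2065 - 1917*(-1) = -3121/2065 + 1917 = 3955484/2065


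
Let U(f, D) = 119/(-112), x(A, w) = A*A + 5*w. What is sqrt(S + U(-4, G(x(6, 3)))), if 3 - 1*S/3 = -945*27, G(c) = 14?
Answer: sqrt(1224847)/4 ≈ 276.68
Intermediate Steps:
x(A, w) = A**2 + 5*w
U(f, D) = -17/16 (U(f, D) = 119*(-1/112) = -17/16)
S = 76554 (S = 9 - (-2835)*27 = 9 - 3*(-25515) = 9 + 76545 = 76554)
sqrt(S + U(-4, G(x(6, 3)))) = sqrt(76554 - 17/16) = sqrt(1224847/16) = sqrt(1224847)/4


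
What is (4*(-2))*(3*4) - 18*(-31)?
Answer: 462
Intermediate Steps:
(4*(-2))*(3*4) - 18*(-31) = -8*12 + 558 = -96 + 558 = 462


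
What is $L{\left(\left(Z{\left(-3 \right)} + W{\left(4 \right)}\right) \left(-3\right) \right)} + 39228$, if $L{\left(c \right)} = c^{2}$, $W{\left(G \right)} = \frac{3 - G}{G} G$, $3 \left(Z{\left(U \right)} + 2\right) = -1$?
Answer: $39328$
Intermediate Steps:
$Z{\left(U \right)} = - \frac{7}{3}$ ($Z{\left(U \right)} = -2 + \frac{1}{3} \left(-1\right) = -2 - \frac{1}{3} = - \frac{7}{3}$)
$W{\left(G \right)} = 3 - G$ ($W{\left(G \right)} = \frac{3 - G}{G} G = 3 - G$)
$L{\left(\left(Z{\left(-3 \right)} + W{\left(4 \right)}\right) \left(-3\right) \right)} + 39228 = \left(\left(- \frac{7}{3} + \left(3 - 4\right)\right) \left(-3\right)\right)^{2} + 39228 = \left(\left(- \frac{7}{3} - 1\right) \left(-3\right)\right)^{2} + 39228 = \left(\left(- \frac{10}{3}\right) \left(-3\right)\right)^{2} + 39228 = 10^{2} + 39228 = 100 + 39228 = 39328$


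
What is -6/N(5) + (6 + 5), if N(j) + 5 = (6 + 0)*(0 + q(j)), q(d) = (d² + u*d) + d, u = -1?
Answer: 1589/145 ≈ 10.959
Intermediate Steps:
q(d) = d² (q(d) = (d² - d) + d = d²)
N(j) = -5 + 6*j² (N(j) = -5 + (6 + 0)*(0 + j²) = -5 + 6*j²)
-6/N(5) + (6 + 5) = -6/(-5 + 6*5²) + (6 + 5) = -6/(-5 + 6*25) + 11 = -6/(-5 + 150) + 11 = -6/145 + 11 = 1589/145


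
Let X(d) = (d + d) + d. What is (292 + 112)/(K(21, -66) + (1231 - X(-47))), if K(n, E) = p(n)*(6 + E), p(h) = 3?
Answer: 101/298 ≈ 0.33893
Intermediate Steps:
K(n, E) = 18 + 3*E (K(n, E) = 3*(6 + E) = 18 + 3*E)
X(d) = 3*d (X(d) = 2*d + d = 3*d)
(292 + 112)/(K(21, -66) + (1231 - X(-47))) = (292 + 112)/((18 + 3*(-66)) + (1231 - 3*(-47))) = 404/((18 - 198) + (1231 - 1*(-141))) = 404/(-180 + (1231 + 141)) = 404/(-180 + 1372) = 404/1192 = 404*(1/1192) = 101/298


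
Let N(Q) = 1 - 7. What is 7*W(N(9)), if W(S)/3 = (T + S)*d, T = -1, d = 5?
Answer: -735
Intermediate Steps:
N(Q) = -6
W(S) = -15 + 15*S (W(S) = 3*((-1 + S)*5) = 3*(-5 + 5*S) = -15 + 15*S)
7*W(N(9)) = 7*(-15 + 15*(-6)) = 7*(-15 - 90) = 7*(-105) = -735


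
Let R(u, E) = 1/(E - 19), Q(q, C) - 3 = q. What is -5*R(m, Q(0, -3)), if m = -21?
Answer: 5/16 ≈ 0.31250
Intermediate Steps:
Q(q, C) = 3 + q
R(u, E) = 1/(-19 + E)
-5*R(m, Q(0, -3)) = -5/(-19 + (3 + 0)) = -5/(-19 + 3) = -5/(-16) = -5*(-1/16) = 5/16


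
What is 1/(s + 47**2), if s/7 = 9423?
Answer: 1/68170 ≈ 1.4669e-5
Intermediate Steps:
s = 65961 (s = 7*9423 = 65961)
1/(s + 47**2) = 1/(65961 + 47**2) = 1/(65961 + 2209) = 1/68170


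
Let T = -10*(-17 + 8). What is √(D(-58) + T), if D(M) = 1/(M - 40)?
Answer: √17638/14 ≈ 9.4863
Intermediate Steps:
T = 90 (T = -10*(-9) = 90)
D(M) = 1/(-40 + M)
√(D(-58) + T) = √(1/(-40 - 58) + 90) = √(1/(-98) + 90) = √(-1/98 + 90) = √(8819/98) = √17638/14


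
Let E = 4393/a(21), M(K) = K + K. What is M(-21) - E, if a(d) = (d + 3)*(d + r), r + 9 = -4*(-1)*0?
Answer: -16489/288 ≈ -57.253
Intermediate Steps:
r = -9 (r = -9 - 4*(-1)*0 = -9 + 4*0 = -9 + 0 = -9)
M(K) = 2*K
a(d) = (-9 + d)*(3 + d) (a(d) = (d + 3)*(d - 9) = (3 + d)*(-9 + d) = (-9 + d)*(3 + d))
E = 4393/288 (E = 4393/(-27 + 21² - 6*21) = 4393/(-27 + 441 - 126) = 4393/288 ≈ 15.253)
M(-21) - E = 2*(-21) - 1*4393/288 = -42 - 4393/288 = -16489/288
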